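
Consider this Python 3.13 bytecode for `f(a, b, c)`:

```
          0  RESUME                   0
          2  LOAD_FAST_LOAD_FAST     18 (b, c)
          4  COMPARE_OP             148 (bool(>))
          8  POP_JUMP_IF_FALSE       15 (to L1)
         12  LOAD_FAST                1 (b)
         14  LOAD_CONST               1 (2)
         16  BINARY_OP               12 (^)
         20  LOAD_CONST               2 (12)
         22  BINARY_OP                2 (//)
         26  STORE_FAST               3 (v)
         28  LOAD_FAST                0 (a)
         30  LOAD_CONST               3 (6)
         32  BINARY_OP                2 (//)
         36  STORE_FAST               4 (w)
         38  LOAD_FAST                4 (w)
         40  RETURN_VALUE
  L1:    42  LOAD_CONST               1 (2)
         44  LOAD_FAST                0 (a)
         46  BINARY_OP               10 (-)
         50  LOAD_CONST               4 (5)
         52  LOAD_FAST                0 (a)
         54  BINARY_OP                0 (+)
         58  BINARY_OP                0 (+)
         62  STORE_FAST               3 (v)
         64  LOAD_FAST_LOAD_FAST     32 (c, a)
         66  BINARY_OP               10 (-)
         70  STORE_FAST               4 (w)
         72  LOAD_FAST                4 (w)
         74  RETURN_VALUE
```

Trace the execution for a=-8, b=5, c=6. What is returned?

14

LOAD_FAST_LOAD_FAST b,c → push 5,6. Stack: [5, 6]
COMPARE_OP bool(>) → 5 vs 6 = False. Stack: [False]
POP_JUMP_IF_FALSE → pop False; jump. Stack: []
LOAD_CONST → push 2. Stack: [2]
LOAD_FAST a → push -8. Stack: [2, -8]
BINARY_OP - → 2 - -8 = 10. Stack: [10]
LOAD_CONST → push 5. Stack: [10, 5]
LOAD_FAST a → push -8. Stack: [10, 5, -8]
BINARY_OP + → 5 + -8 = -3. Stack: [10, -3]
BINARY_OP + → 10 + -3 = 7. Stack: [7]
STORE_FAST v → v=7. Stack: []
LOAD_FAST_LOAD_FAST c,a → push 6,-8. Stack: [6, -8]
BINARY_OP - → 6 - -8 = 14. Stack: [14]
STORE_FAST w → w=14. Stack: []
LOAD_FAST w → push 14. Stack: [14]
RETURN_VALUE → return 14.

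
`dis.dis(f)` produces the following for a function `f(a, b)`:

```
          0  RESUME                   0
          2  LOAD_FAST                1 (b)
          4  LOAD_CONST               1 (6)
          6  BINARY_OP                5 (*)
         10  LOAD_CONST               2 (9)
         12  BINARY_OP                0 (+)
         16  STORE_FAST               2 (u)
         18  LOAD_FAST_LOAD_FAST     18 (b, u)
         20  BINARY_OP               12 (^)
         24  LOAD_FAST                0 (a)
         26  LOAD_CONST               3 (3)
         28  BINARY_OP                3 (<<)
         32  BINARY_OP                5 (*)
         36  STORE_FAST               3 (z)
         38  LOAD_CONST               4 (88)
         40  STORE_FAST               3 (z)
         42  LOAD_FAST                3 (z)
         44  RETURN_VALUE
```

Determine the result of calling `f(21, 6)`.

LOAD_FAST b → push 6. Stack: [6]
LOAD_CONST → push 6. Stack: [6, 6]
BINARY_OP * → 6 * 6 = 36. Stack: [36]
LOAD_CONST → push 9. Stack: [36, 9]
BINARY_OP + → 36 + 9 = 45. Stack: [45]
STORE_FAST u → u=45. Stack: []
LOAD_FAST_LOAD_FAST b,u → push 6,45. Stack: [6, 45]
BINARY_OP ^ → 6 ^ 45 = 43. Stack: [43]
LOAD_FAST a → push 21. Stack: [43, 21]
LOAD_CONST → push 3. Stack: [43, 21, 3]
BINARY_OP << → 21 << 3 = 168. Stack: [43, 168]
BINARY_OP * → 43 * 168 = 7224. Stack: [7224]
STORE_FAST z → z=7224. Stack: []
LOAD_CONST → push 88. Stack: [88]
STORE_FAST z → z=88. Stack: []
LOAD_FAST z → push 88. Stack: [88]
RETURN_VALUE → return 88.

88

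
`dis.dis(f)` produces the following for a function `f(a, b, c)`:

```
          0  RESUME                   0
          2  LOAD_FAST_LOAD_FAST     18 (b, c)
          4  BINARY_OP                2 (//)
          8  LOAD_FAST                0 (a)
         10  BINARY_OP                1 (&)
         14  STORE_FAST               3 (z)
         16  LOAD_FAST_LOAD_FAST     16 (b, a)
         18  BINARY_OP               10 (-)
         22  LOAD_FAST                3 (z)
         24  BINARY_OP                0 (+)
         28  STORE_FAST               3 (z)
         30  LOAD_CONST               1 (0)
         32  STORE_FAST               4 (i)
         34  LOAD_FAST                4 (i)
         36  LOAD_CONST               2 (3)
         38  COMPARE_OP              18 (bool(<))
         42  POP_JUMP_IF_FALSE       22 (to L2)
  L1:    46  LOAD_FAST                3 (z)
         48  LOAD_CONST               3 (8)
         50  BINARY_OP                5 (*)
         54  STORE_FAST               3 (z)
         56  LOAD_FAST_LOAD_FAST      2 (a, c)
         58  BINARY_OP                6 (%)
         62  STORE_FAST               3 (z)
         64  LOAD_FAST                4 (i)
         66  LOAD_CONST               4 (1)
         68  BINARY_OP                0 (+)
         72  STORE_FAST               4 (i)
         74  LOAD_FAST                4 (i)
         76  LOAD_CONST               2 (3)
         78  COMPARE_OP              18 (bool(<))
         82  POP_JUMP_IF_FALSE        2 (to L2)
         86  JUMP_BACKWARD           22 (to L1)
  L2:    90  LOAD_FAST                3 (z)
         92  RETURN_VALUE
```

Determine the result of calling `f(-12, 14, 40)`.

LOAD_FAST_LOAD_FAST b,c → push 14,40. Stack: [14, 40]
BINARY_OP // → 14 // 40 = 0. Stack: [0]
LOAD_FAST a → push -12. Stack: [0, -12]
BINARY_OP & → 0 & -12 = 0. Stack: [0]
STORE_FAST z → z=0. Stack: []
LOAD_FAST_LOAD_FAST b,a → push 14,-12. Stack: [14, -12]
BINARY_OP - → 14 - -12 = 26. Stack: [26]
LOAD_FAST z → push 0. Stack: [26, 0]
BINARY_OP + → 26 + 0 = 26. Stack: [26]
STORE_FAST z → z=26. Stack: []
LOAD_CONST → push 0. Stack: [0]
STORE_FAST i → i=0. Stack: []
LOAD_FAST i → push 0. Stack: [0]
LOAD_CONST → push 3. Stack: [0, 3]
COMPARE_OP bool(<) → 0 vs 3 = True. Stack: [True]
POP_JUMP_IF_FALSE → pop True; no jump. Stack: []
LOAD_FAST z → push 26. Stack: [26]
LOAD_CONST → push 8. Stack: [26, 8]
BINARY_OP * → 26 * 8 = 208. Stack: [208]
STORE_FAST z → z=208. Stack: []
LOAD_FAST_LOAD_FAST a,c → push -12,40. Stack: [-12, 40]
BINARY_OP % → -12 % 40 = 28. Stack: [28]
STORE_FAST z → z=28. Stack: []
LOAD_FAST i → push 0. Stack: [0]
LOAD_CONST → push 1. Stack: [0, 1]
BINARY_OP + → 0 + 1 = 1. Stack: [1]
STORE_FAST i → i=1. Stack: []
LOAD_FAST i → push 1. Stack: [1]
LOAD_CONST → push 3. Stack: [1, 3]
COMPARE_OP bool(<) → 1 vs 3 = True. Stack: [True]
POP_JUMP_IF_FALSE → pop True; no jump. Stack: []
LOAD_FAST z → push 28. Stack: [28]
LOAD_CONST → push 8. Stack: [28, 8]
BINARY_OP * → 28 * 8 = 224. Stack: [224]
STORE_FAST z → z=224. Stack: []
LOAD_FAST_LOAD_FAST a,c → push -12,40. Stack: [-12, 40]
BINARY_OP % → -12 % 40 = 28. Stack: [28]
STORE_FAST z → z=28. Stack: []
LOAD_FAST i → push 1. Stack: [1]
LOAD_CONST → push 1. Stack: [1, 1]
BINARY_OP + → 1 + 1 = 2. Stack: [2]
STORE_FAST i → i=2. Stack: []
LOAD_FAST i → push 2. Stack: [2]
LOAD_CONST → push 3. Stack: [2, 3]
COMPARE_OP bool(<) → 2 vs 3 = True. Stack: [True]
POP_JUMP_IF_FALSE → pop True; no jump. Stack: []
LOAD_FAST z → push 28. Stack: [28]
LOAD_CONST → push 8. Stack: [28, 8]
BINARY_OP * → 28 * 8 = 224. Stack: [224]
STORE_FAST z → z=224. Stack: []
LOAD_FAST_LOAD_FAST a,c → push -12,40. Stack: [-12, 40]
BINARY_OP % → -12 % 40 = 28. Stack: [28]
STORE_FAST z → z=28. Stack: []
LOAD_FAST i → push 2. Stack: [2]
LOAD_CONST → push 1. Stack: [2, 1]
BINARY_OP + → 2 + 1 = 3. Stack: [3]
STORE_FAST i → i=3. Stack: []
LOAD_FAST i → push 3. Stack: [3]
LOAD_CONST → push 3. Stack: [3, 3]
COMPARE_OP bool(<) → 3 vs 3 = False. Stack: [False]
POP_JUMP_IF_FALSE → pop False; jump. Stack: []
LOAD_FAST z → push 28. Stack: [28]
RETURN_VALUE → return 28.

28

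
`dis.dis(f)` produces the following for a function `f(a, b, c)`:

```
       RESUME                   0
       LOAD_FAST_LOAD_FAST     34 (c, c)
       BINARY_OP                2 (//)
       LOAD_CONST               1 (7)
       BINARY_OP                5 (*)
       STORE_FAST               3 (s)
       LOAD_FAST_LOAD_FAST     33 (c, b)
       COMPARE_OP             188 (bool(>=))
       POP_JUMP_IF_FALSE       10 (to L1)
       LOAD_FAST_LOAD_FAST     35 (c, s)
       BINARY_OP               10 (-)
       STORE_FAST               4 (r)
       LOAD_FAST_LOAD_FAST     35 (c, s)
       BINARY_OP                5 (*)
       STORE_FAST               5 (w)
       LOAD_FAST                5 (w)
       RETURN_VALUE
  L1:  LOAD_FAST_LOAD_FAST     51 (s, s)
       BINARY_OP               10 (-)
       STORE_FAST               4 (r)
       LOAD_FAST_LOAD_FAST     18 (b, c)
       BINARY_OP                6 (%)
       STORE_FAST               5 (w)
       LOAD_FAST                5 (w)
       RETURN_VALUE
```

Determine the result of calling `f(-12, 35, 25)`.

LOAD_FAST_LOAD_FAST c,c → push 25,25. Stack: [25, 25]
BINARY_OP // → 25 // 25 = 1. Stack: [1]
LOAD_CONST → push 7. Stack: [1, 7]
BINARY_OP * → 1 * 7 = 7. Stack: [7]
STORE_FAST s → s=7. Stack: []
LOAD_FAST_LOAD_FAST c,b → push 25,35. Stack: [25, 35]
COMPARE_OP bool(>=) → 25 vs 35 = False. Stack: [False]
POP_JUMP_IF_FALSE → pop False; jump. Stack: []
LOAD_FAST_LOAD_FAST s,s → push 7,7. Stack: [7, 7]
BINARY_OP - → 7 - 7 = 0. Stack: [0]
STORE_FAST r → r=0. Stack: []
LOAD_FAST_LOAD_FAST b,c → push 35,25. Stack: [35, 25]
BINARY_OP % → 35 % 25 = 10. Stack: [10]
STORE_FAST w → w=10. Stack: []
LOAD_FAST w → push 10. Stack: [10]
RETURN_VALUE → return 10.

10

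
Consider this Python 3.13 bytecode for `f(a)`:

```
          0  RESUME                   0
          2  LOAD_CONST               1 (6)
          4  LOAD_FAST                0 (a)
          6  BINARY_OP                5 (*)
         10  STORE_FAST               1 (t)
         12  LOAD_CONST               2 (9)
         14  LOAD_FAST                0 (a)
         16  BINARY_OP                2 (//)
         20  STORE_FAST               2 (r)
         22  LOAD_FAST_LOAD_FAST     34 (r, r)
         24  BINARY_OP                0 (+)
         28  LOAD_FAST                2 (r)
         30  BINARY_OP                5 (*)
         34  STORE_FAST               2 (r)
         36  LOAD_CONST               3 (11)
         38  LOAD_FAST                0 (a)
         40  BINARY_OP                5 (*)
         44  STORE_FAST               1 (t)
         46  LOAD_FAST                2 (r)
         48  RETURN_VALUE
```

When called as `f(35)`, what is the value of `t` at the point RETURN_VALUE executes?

385

LOAD_CONST → push 6. Stack: [6]
LOAD_FAST a → push 35. Stack: [6, 35]
BINARY_OP * → 6 * 35 = 210. Stack: [210]
STORE_FAST t → t=210. Stack: []
LOAD_CONST → push 9. Stack: [9]
LOAD_FAST a → push 35. Stack: [9, 35]
BINARY_OP // → 9 // 35 = 0. Stack: [0]
STORE_FAST r → r=0. Stack: []
LOAD_FAST_LOAD_FAST r,r → push 0,0. Stack: [0, 0]
BINARY_OP + → 0 + 0 = 0. Stack: [0]
LOAD_FAST r → push 0. Stack: [0, 0]
BINARY_OP * → 0 * 0 = 0. Stack: [0]
STORE_FAST r → r=0. Stack: []
LOAD_CONST → push 11. Stack: [11]
LOAD_FAST a → push 35. Stack: [11, 35]
BINARY_OP * → 11 * 35 = 385. Stack: [385]
STORE_FAST t → t=385. Stack: []
LOAD_FAST r → push 0. Stack: [0]
RETURN_VALUE → return 0.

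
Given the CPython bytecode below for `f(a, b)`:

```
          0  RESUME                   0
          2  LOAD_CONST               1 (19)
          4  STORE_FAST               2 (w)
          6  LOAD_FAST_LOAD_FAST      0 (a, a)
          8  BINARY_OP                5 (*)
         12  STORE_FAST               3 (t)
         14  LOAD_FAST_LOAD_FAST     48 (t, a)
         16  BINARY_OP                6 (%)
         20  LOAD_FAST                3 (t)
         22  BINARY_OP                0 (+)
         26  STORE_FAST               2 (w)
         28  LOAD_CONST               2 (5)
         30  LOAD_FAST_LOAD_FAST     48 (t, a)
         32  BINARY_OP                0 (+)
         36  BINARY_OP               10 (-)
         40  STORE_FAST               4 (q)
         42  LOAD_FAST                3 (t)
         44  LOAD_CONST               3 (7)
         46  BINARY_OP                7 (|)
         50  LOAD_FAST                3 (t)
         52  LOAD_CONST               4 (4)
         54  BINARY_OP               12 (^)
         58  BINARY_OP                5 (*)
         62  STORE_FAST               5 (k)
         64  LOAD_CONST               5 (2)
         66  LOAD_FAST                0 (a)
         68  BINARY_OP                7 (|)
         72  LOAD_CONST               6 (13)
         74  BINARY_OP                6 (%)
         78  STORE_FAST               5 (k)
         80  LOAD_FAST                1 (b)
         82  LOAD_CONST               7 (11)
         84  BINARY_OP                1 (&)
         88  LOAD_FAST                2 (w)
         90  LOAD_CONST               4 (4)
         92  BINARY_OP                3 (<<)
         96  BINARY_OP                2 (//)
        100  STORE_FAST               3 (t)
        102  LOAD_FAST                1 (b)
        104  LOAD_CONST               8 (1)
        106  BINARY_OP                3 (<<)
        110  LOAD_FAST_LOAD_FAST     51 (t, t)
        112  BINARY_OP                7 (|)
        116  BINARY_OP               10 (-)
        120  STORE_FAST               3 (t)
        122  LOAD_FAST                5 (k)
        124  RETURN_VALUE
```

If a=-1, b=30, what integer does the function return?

12

LOAD_CONST → push 19. Stack: [19]
STORE_FAST w → w=19. Stack: []
LOAD_FAST_LOAD_FAST a,a → push -1,-1. Stack: [-1, -1]
BINARY_OP * → -1 * -1 = 1. Stack: [1]
STORE_FAST t → t=1. Stack: []
LOAD_FAST_LOAD_FAST t,a → push 1,-1. Stack: [1, -1]
BINARY_OP % → 1 % -1 = 0. Stack: [0]
LOAD_FAST t → push 1. Stack: [0, 1]
BINARY_OP + → 0 + 1 = 1. Stack: [1]
STORE_FAST w → w=1. Stack: []
LOAD_CONST → push 5. Stack: [5]
LOAD_FAST_LOAD_FAST t,a → push 1,-1. Stack: [5, 1, -1]
BINARY_OP + → 1 + -1 = 0. Stack: [5, 0]
BINARY_OP - → 5 - 0 = 5. Stack: [5]
STORE_FAST q → q=5. Stack: []
LOAD_FAST t → push 1. Stack: [1]
LOAD_CONST → push 7. Stack: [1, 7]
BINARY_OP | → 1 | 7 = 7. Stack: [7]
LOAD_FAST t → push 1. Stack: [7, 1]
LOAD_CONST → push 4. Stack: [7, 1, 4]
BINARY_OP ^ → 1 ^ 4 = 5. Stack: [7, 5]
BINARY_OP * → 7 * 5 = 35. Stack: [35]
STORE_FAST k → k=35. Stack: []
LOAD_CONST → push 2. Stack: [2]
LOAD_FAST a → push -1. Stack: [2, -1]
BINARY_OP | → 2 | -1 = -1. Stack: [-1]
LOAD_CONST → push 13. Stack: [-1, 13]
BINARY_OP % → -1 % 13 = 12. Stack: [12]
STORE_FAST k → k=12. Stack: []
LOAD_FAST b → push 30. Stack: [30]
LOAD_CONST → push 11. Stack: [30, 11]
BINARY_OP & → 30 & 11 = 10. Stack: [10]
LOAD_FAST w → push 1. Stack: [10, 1]
LOAD_CONST → push 4. Stack: [10, 1, 4]
BINARY_OP << → 1 << 4 = 16. Stack: [10, 16]
BINARY_OP // → 10 // 16 = 0. Stack: [0]
STORE_FAST t → t=0. Stack: []
LOAD_FAST b → push 30. Stack: [30]
LOAD_CONST → push 1. Stack: [30, 1]
BINARY_OP << → 30 << 1 = 60. Stack: [60]
LOAD_FAST_LOAD_FAST t,t → push 0,0. Stack: [60, 0, 0]
BINARY_OP | → 0 | 0 = 0. Stack: [60, 0]
BINARY_OP - → 60 - 0 = 60. Stack: [60]
STORE_FAST t → t=60. Stack: []
LOAD_FAST k → push 12. Stack: [12]
RETURN_VALUE → return 12.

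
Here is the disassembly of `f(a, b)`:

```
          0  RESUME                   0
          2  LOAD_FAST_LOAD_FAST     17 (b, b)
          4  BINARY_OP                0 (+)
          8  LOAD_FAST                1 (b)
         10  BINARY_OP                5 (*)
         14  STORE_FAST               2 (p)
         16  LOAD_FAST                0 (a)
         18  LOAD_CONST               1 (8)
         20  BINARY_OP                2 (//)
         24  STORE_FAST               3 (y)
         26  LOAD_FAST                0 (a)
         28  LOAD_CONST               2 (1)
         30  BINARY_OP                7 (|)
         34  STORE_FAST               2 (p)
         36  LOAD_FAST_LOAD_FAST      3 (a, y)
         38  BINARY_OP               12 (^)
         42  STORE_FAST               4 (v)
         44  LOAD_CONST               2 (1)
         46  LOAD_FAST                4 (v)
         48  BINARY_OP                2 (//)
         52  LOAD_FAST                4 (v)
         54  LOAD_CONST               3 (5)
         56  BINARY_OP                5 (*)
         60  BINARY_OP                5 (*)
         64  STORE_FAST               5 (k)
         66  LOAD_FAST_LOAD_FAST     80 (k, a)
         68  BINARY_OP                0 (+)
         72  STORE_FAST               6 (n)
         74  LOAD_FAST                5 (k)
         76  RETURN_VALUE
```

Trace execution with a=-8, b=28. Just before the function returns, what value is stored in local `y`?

LOAD_FAST_LOAD_FAST b,b → push 28,28. Stack: [28, 28]
BINARY_OP + → 28 + 28 = 56. Stack: [56]
LOAD_FAST b → push 28. Stack: [56, 28]
BINARY_OP * → 56 * 28 = 1568. Stack: [1568]
STORE_FAST p → p=1568. Stack: []
LOAD_FAST a → push -8. Stack: [-8]
LOAD_CONST → push 8. Stack: [-8, 8]
BINARY_OP // → -8 // 8 = -1. Stack: [-1]
STORE_FAST y → y=-1. Stack: []
LOAD_FAST a → push -8. Stack: [-8]
LOAD_CONST → push 1. Stack: [-8, 1]
BINARY_OP | → -8 | 1 = -7. Stack: [-7]
STORE_FAST p → p=-7. Stack: []
LOAD_FAST_LOAD_FAST a,y → push -8,-1. Stack: [-8, -1]
BINARY_OP ^ → -8 ^ -1 = 7. Stack: [7]
STORE_FAST v → v=7. Stack: []
LOAD_CONST → push 1. Stack: [1]
LOAD_FAST v → push 7. Stack: [1, 7]
BINARY_OP // → 1 // 7 = 0. Stack: [0]
LOAD_FAST v → push 7. Stack: [0, 7]
LOAD_CONST → push 5. Stack: [0, 7, 5]
BINARY_OP * → 7 * 5 = 35. Stack: [0, 35]
BINARY_OP * → 0 * 35 = 0. Stack: [0]
STORE_FAST k → k=0. Stack: []
LOAD_FAST_LOAD_FAST k,a → push 0,-8. Stack: [0, -8]
BINARY_OP + → 0 + -8 = -8. Stack: [-8]
STORE_FAST n → n=-8. Stack: []
LOAD_FAST k → push 0. Stack: [0]
RETURN_VALUE → return 0.

-1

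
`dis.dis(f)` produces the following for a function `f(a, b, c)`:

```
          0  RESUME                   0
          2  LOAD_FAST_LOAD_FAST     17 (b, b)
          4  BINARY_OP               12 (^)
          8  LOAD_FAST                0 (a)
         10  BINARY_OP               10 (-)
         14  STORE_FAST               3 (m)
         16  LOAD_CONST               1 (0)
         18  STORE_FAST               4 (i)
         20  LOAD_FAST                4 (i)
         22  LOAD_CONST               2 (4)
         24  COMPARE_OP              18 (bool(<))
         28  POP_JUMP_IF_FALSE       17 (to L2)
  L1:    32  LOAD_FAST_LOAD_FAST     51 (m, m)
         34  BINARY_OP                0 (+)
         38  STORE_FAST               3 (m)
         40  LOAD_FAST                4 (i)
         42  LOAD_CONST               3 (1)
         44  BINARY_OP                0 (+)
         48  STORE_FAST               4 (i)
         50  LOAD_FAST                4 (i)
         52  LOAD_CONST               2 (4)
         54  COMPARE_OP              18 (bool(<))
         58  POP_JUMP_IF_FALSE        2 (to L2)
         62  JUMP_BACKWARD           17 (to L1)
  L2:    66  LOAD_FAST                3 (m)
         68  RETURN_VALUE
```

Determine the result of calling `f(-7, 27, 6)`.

112

LOAD_FAST_LOAD_FAST b,b → push 27,27. Stack: [27, 27]
BINARY_OP ^ → 27 ^ 27 = 0. Stack: [0]
LOAD_FAST a → push -7. Stack: [0, -7]
BINARY_OP - → 0 - -7 = 7. Stack: [7]
STORE_FAST m → m=7. Stack: []
LOAD_CONST → push 0. Stack: [0]
STORE_FAST i → i=0. Stack: []
LOAD_FAST i → push 0. Stack: [0]
LOAD_CONST → push 4. Stack: [0, 4]
COMPARE_OP bool(<) → 0 vs 4 = True. Stack: [True]
POP_JUMP_IF_FALSE → pop True; no jump. Stack: []
LOAD_FAST_LOAD_FAST m,m → push 7,7. Stack: [7, 7]
BINARY_OP + → 7 + 7 = 14. Stack: [14]
STORE_FAST m → m=14. Stack: []
LOAD_FAST i → push 0. Stack: [0]
LOAD_CONST → push 1. Stack: [0, 1]
BINARY_OP + → 0 + 1 = 1. Stack: [1]
STORE_FAST i → i=1. Stack: []
LOAD_FAST i → push 1. Stack: [1]
LOAD_CONST → push 4. Stack: [1, 4]
COMPARE_OP bool(<) → 1 vs 4 = True. Stack: [True]
POP_JUMP_IF_FALSE → pop True; no jump. Stack: []
LOAD_FAST_LOAD_FAST m,m → push 14,14. Stack: [14, 14]
BINARY_OP + → 14 + 14 = 28. Stack: [28]
STORE_FAST m → m=28. Stack: []
LOAD_FAST i → push 1. Stack: [1]
LOAD_CONST → push 1. Stack: [1, 1]
BINARY_OP + → 1 + 1 = 2. Stack: [2]
STORE_FAST i → i=2. Stack: []
LOAD_FAST i → push 2. Stack: [2]
LOAD_CONST → push 4. Stack: [2, 4]
COMPARE_OP bool(<) → 2 vs 4 = True. Stack: [True]
POP_JUMP_IF_FALSE → pop True; no jump. Stack: []
LOAD_FAST_LOAD_FAST m,m → push 28,28. Stack: [28, 28]
BINARY_OP + → 28 + 28 = 56. Stack: [56]
STORE_FAST m → m=56. Stack: []
LOAD_FAST i → push 2. Stack: [2]
LOAD_CONST → push 1. Stack: [2, 1]
BINARY_OP + → 2 + 1 = 3. Stack: [3]
STORE_FAST i → i=3. Stack: []
LOAD_FAST i → push 3. Stack: [3]
LOAD_CONST → push 4. Stack: [3, 4]
COMPARE_OP bool(<) → 3 vs 4 = True. Stack: [True]
POP_JUMP_IF_FALSE → pop True; no jump. Stack: []
LOAD_FAST_LOAD_FAST m,m → push 56,56. Stack: [56, 56]
BINARY_OP + → 56 + 56 = 112. Stack: [112]
STORE_FAST m → m=112. Stack: []
LOAD_FAST i → push 3. Stack: [3]
LOAD_CONST → push 1. Stack: [3, 1]
BINARY_OP + → 3 + 1 = 4. Stack: [4]
STORE_FAST i → i=4. Stack: []
LOAD_FAST i → push 4. Stack: [4]
LOAD_CONST → push 4. Stack: [4, 4]
COMPARE_OP bool(<) → 4 vs 4 = False. Stack: [False]
POP_JUMP_IF_FALSE → pop False; jump. Stack: []
LOAD_FAST m → push 112. Stack: [112]
RETURN_VALUE → return 112.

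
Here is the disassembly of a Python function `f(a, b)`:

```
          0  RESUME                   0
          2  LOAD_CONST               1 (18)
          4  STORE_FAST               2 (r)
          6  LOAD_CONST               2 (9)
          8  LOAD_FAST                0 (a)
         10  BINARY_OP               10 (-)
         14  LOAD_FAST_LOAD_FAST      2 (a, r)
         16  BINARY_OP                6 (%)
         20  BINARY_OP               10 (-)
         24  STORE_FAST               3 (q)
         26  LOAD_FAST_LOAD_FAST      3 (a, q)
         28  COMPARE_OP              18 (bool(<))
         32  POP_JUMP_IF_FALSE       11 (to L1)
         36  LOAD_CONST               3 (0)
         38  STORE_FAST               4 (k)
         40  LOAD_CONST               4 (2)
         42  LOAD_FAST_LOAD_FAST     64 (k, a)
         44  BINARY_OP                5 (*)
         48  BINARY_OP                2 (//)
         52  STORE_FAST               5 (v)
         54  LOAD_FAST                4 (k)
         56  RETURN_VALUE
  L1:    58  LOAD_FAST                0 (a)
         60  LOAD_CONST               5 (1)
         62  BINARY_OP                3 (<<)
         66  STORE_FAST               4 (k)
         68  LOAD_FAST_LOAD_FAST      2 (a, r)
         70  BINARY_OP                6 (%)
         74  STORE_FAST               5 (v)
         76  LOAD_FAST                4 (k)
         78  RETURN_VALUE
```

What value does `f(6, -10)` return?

LOAD_CONST → push 18. Stack: [18]
STORE_FAST r → r=18. Stack: []
LOAD_CONST → push 9. Stack: [9]
LOAD_FAST a → push 6. Stack: [9, 6]
BINARY_OP - → 9 - 6 = 3. Stack: [3]
LOAD_FAST_LOAD_FAST a,r → push 6,18. Stack: [3, 6, 18]
BINARY_OP % → 6 % 18 = 6. Stack: [3, 6]
BINARY_OP - → 3 - 6 = -3. Stack: [-3]
STORE_FAST q → q=-3. Stack: []
LOAD_FAST_LOAD_FAST a,q → push 6,-3. Stack: [6, -3]
COMPARE_OP bool(<) → 6 vs -3 = False. Stack: [False]
POP_JUMP_IF_FALSE → pop False; jump. Stack: []
LOAD_FAST a → push 6. Stack: [6]
LOAD_CONST → push 1. Stack: [6, 1]
BINARY_OP << → 6 << 1 = 12. Stack: [12]
STORE_FAST k → k=12. Stack: []
LOAD_FAST_LOAD_FAST a,r → push 6,18. Stack: [6, 18]
BINARY_OP % → 6 % 18 = 6. Stack: [6]
STORE_FAST v → v=6. Stack: []
LOAD_FAST k → push 12. Stack: [12]
RETURN_VALUE → return 12.

12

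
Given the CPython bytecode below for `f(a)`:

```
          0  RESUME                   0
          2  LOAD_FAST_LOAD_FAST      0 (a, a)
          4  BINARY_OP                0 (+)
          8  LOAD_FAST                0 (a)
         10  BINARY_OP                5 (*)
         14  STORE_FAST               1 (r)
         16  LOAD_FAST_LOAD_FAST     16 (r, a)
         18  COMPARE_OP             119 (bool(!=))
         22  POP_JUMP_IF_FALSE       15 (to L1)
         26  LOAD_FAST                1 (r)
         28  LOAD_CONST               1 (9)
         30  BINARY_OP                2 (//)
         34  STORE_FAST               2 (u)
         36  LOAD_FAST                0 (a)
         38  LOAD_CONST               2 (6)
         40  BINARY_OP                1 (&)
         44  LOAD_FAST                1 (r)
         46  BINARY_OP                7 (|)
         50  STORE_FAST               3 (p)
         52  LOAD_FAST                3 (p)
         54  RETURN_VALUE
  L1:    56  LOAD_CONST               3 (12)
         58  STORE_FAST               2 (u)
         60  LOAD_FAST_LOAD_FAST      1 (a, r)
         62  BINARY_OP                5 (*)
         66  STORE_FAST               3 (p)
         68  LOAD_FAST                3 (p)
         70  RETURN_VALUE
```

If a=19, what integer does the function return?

LOAD_FAST_LOAD_FAST a,a → push 19,19. Stack: [19, 19]
BINARY_OP + → 19 + 19 = 38. Stack: [38]
LOAD_FAST a → push 19. Stack: [38, 19]
BINARY_OP * → 38 * 19 = 722. Stack: [722]
STORE_FAST r → r=722. Stack: []
LOAD_FAST_LOAD_FAST r,a → push 722,19. Stack: [722, 19]
COMPARE_OP bool(!=) → 722 vs 19 = True. Stack: [True]
POP_JUMP_IF_FALSE → pop True; no jump. Stack: []
LOAD_FAST r → push 722. Stack: [722]
LOAD_CONST → push 9. Stack: [722, 9]
BINARY_OP // → 722 // 9 = 80. Stack: [80]
STORE_FAST u → u=80. Stack: []
LOAD_FAST a → push 19. Stack: [19]
LOAD_CONST → push 6. Stack: [19, 6]
BINARY_OP & → 19 & 6 = 2. Stack: [2]
LOAD_FAST r → push 722. Stack: [2, 722]
BINARY_OP | → 2 | 722 = 722. Stack: [722]
STORE_FAST p → p=722. Stack: []
LOAD_FAST p → push 722. Stack: [722]
RETURN_VALUE → return 722.

722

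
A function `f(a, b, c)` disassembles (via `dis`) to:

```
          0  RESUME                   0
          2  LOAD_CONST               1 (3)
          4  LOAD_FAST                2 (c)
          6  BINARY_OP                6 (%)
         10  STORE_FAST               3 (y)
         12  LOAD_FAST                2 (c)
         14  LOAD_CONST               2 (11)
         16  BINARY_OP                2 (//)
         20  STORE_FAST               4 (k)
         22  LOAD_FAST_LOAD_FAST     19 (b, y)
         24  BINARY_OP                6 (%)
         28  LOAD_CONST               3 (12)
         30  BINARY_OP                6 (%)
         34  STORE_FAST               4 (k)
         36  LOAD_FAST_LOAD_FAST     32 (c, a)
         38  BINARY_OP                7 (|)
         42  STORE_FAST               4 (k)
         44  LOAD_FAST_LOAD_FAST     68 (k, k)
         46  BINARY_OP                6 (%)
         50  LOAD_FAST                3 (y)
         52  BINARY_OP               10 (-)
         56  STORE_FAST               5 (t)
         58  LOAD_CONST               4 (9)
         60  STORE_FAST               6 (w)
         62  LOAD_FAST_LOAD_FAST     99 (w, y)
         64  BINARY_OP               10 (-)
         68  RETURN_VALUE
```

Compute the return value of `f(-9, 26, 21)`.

LOAD_CONST → push 3. Stack: [3]
LOAD_FAST c → push 21. Stack: [3, 21]
BINARY_OP % → 3 % 21 = 3. Stack: [3]
STORE_FAST y → y=3. Stack: []
LOAD_FAST c → push 21. Stack: [21]
LOAD_CONST → push 11. Stack: [21, 11]
BINARY_OP // → 21 // 11 = 1. Stack: [1]
STORE_FAST k → k=1. Stack: []
LOAD_FAST_LOAD_FAST b,y → push 26,3. Stack: [26, 3]
BINARY_OP % → 26 % 3 = 2. Stack: [2]
LOAD_CONST → push 12. Stack: [2, 12]
BINARY_OP % → 2 % 12 = 2. Stack: [2]
STORE_FAST k → k=2. Stack: []
LOAD_FAST_LOAD_FAST c,a → push 21,-9. Stack: [21, -9]
BINARY_OP | → 21 | -9 = -9. Stack: [-9]
STORE_FAST k → k=-9. Stack: []
LOAD_FAST_LOAD_FAST k,k → push -9,-9. Stack: [-9, -9]
BINARY_OP % → -9 % -9 = 0. Stack: [0]
LOAD_FAST y → push 3. Stack: [0, 3]
BINARY_OP - → 0 - 3 = -3. Stack: [-3]
STORE_FAST t → t=-3. Stack: []
LOAD_CONST → push 9. Stack: [9]
STORE_FAST w → w=9. Stack: []
LOAD_FAST_LOAD_FAST w,y → push 9,3. Stack: [9, 3]
BINARY_OP - → 9 - 3 = 6. Stack: [6]
RETURN_VALUE → return 6.

6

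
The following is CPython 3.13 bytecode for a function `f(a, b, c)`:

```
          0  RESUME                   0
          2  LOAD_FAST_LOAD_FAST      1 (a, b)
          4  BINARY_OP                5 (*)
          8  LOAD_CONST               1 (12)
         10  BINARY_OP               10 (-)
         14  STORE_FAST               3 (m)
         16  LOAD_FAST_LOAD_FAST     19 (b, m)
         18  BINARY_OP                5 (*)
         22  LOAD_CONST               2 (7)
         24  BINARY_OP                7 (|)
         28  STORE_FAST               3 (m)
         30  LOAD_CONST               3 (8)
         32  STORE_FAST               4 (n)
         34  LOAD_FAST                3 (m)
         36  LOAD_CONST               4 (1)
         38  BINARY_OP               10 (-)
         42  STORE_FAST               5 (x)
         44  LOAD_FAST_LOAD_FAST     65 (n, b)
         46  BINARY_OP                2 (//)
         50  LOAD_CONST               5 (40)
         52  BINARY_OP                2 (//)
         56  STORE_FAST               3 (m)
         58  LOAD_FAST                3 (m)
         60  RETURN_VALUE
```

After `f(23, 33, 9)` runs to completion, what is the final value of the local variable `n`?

8

LOAD_FAST_LOAD_FAST a,b → push 23,33. Stack: [23, 33]
BINARY_OP * → 23 * 33 = 759. Stack: [759]
LOAD_CONST → push 12. Stack: [759, 12]
BINARY_OP - → 759 - 12 = 747. Stack: [747]
STORE_FAST m → m=747. Stack: []
LOAD_FAST_LOAD_FAST b,m → push 33,747. Stack: [33, 747]
BINARY_OP * → 33 * 747 = 24651. Stack: [24651]
LOAD_CONST → push 7. Stack: [24651, 7]
BINARY_OP | → 24651 | 7 = 24655. Stack: [24655]
STORE_FAST m → m=24655. Stack: []
LOAD_CONST → push 8. Stack: [8]
STORE_FAST n → n=8. Stack: []
LOAD_FAST m → push 24655. Stack: [24655]
LOAD_CONST → push 1. Stack: [24655, 1]
BINARY_OP - → 24655 - 1 = 24654. Stack: [24654]
STORE_FAST x → x=24654. Stack: []
LOAD_FAST_LOAD_FAST n,b → push 8,33. Stack: [8, 33]
BINARY_OP // → 8 // 33 = 0. Stack: [0]
LOAD_CONST → push 40. Stack: [0, 40]
BINARY_OP // → 0 // 40 = 0. Stack: [0]
STORE_FAST m → m=0. Stack: []
LOAD_FAST m → push 0. Stack: [0]
RETURN_VALUE → return 0.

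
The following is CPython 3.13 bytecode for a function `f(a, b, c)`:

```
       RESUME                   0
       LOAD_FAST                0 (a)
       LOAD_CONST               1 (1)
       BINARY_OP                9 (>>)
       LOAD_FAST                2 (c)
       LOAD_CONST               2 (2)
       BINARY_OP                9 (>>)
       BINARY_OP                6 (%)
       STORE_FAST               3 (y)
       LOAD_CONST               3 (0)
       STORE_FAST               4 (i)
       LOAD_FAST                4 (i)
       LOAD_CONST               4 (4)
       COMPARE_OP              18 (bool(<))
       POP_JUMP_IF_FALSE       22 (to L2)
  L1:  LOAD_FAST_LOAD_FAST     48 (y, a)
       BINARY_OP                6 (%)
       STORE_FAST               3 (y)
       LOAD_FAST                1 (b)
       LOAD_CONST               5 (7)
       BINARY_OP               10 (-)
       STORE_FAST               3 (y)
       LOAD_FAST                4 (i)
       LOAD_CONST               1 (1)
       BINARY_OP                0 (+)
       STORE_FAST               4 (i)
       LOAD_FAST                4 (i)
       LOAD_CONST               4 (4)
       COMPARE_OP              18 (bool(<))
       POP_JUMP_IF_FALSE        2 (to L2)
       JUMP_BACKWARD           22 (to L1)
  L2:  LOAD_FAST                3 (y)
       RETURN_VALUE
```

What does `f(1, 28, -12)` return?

21

LOAD_FAST a → push 1
LOAD_CONST → push 1
BINARY_OP >> → 1 >> 1 = 0
LOAD_FAST c → push -12
LOAD_CONST → push 2
BINARY_OP >> → -12 >> 2 = -3
BINARY_OP % → 0 % -3 = 0
STORE_FAST y → y=0
LOAD_CONST → push 0
STORE_FAST i → i=0
LOAD_FAST i → push 0
LOAD_CONST → push 4
COMPARE_OP bool(<) → 0 vs 4 = True
POP_JUMP_IF_FALSE → pop True; no jump
LOAD_FAST_LOAD_FAST y,a → push 0,1
BINARY_OP % → 0 % 1 = 0
STORE_FAST y → y=0
LOAD_FAST b → push 28
LOAD_CONST → push 7
BINARY_OP - → 28 - 7 = 21
STORE_FAST y → y=21
LOAD_FAST i → push 0
LOAD_CONST → push 1
BINARY_OP + → 0 + 1 = 1
STORE_FAST i → i=1
LOAD_FAST i → push 1
LOAD_CONST → push 4
COMPARE_OP bool(<) → 1 vs 4 = True
POP_JUMP_IF_FALSE → pop True; no jump
LOAD_FAST_LOAD_FAST y,a → push 21,1
BINARY_OP % → 21 % 1 = 0
STORE_FAST y → y=0
LOAD_FAST b → push 28
LOAD_CONST → push 7
BINARY_OP - → 28 - 7 = 21
STORE_FAST y → y=21
LOAD_FAST i → push 1
LOAD_CONST → push 1
BINARY_OP + → 1 + 1 = 2
STORE_FAST i → i=2
LOAD_FAST i → push 2
LOAD_CONST → push 4
COMPARE_OP bool(<) → 2 vs 4 = True
POP_JUMP_IF_FALSE → pop True; no jump
LOAD_FAST_LOAD_FAST y,a → push 21,1
BINARY_OP % → 21 % 1 = 0
STORE_FAST y → y=0
LOAD_FAST b → push 28
LOAD_CONST → push 7
BINARY_OP - → 28 - 7 = 21
STORE_FAST y → y=21
LOAD_FAST i → push 2
LOAD_CONST → push 1
BINARY_OP + → 2 + 1 = 3
STORE_FAST i → i=3
LOAD_FAST i → push 3
LOAD_CONST → push 4
COMPARE_OP bool(<) → 3 vs 4 = True
POP_JUMP_IF_FALSE → pop True; no jump
LOAD_FAST_LOAD_FAST y,a → push 21,1
BINARY_OP % → 21 % 1 = 0
STORE_FAST y → y=0
LOAD_FAST b → push 28
LOAD_CONST → push 7
BINARY_OP - → 28 - 7 = 21
STORE_FAST y → y=21
LOAD_FAST i → push 3
LOAD_CONST → push 1
BINARY_OP + → 3 + 1 = 4
STORE_FAST i → i=4
LOAD_FAST i → push 4
LOAD_CONST → push 4
COMPARE_OP bool(<) → 4 vs 4 = False
POP_JUMP_IF_FALSE → pop False; jump
LOAD_FAST y → push 21
RETURN_VALUE → return 21.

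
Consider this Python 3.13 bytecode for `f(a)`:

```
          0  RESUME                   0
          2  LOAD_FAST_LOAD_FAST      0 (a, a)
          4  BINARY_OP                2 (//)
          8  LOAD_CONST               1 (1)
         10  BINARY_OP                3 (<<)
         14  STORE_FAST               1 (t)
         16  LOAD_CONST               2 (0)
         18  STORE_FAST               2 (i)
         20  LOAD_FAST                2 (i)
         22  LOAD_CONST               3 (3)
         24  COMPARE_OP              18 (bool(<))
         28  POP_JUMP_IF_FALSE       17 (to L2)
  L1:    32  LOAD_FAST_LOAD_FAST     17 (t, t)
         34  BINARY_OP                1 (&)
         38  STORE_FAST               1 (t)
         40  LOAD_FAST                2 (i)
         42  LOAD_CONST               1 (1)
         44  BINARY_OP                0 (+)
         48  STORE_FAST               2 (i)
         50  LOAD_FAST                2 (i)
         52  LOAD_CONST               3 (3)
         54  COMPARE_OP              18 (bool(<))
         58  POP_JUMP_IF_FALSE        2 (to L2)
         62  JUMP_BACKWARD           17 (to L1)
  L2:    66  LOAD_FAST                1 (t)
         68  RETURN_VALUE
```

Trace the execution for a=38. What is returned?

LOAD_FAST_LOAD_FAST a,a → push 38,38. Stack: [38, 38]
BINARY_OP // → 38 // 38 = 1. Stack: [1]
LOAD_CONST → push 1. Stack: [1, 1]
BINARY_OP << → 1 << 1 = 2. Stack: [2]
STORE_FAST t → t=2. Stack: []
LOAD_CONST → push 0. Stack: [0]
STORE_FAST i → i=0. Stack: []
LOAD_FAST i → push 0. Stack: [0]
LOAD_CONST → push 3. Stack: [0, 3]
COMPARE_OP bool(<) → 0 vs 3 = True. Stack: [True]
POP_JUMP_IF_FALSE → pop True; no jump. Stack: []
LOAD_FAST_LOAD_FAST t,t → push 2,2. Stack: [2, 2]
BINARY_OP & → 2 & 2 = 2. Stack: [2]
STORE_FAST t → t=2. Stack: []
LOAD_FAST i → push 0. Stack: [0]
LOAD_CONST → push 1. Stack: [0, 1]
BINARY_OP + → 0 + 1 = 1. Stack: [1]
STORE_FAST i → i=1. Stack: []
LOAD_FAST i → push 1. Stack: [1]
LOAD_CONST → push 3. Stack: [1, 3]
COMPARE_OP bool(<) → 1 vs 3 = True. Stack: [True]
POP_JUMP_IF_FALSE → pop True; no jump. Stack: []
LOAD_FAST_LOAD_FAST t,t → push 2,2. Stack: [2, 2]
BINARY_OP & → 2 & 2 = 2. Stack: [2]
STORE_FAST t → t=2. Stack: []
LOAD_FAST i → push 1. Stack: [1]
LOAD_CONST → push 1. Stack: [1, 1]
BINARY_OP + → 1 + 1 = 2. Stack: [2]
STORE_FAST i → i=2. Stack: []
LOAD_FAST i → push 2. Stack: [2]
LOAD_CONST → push 3. Stack: [2, 3]
COMPARE_OP bool(<) → 2 vs 3 = True. Stack: [True]
POP_JUMP_IF_FALSE → pop True; no jump. Stack: []
LOAD_FAST_LOAD_FAST t,t → push 2,2. Stack: [2, 2]
BINARY_OP & → 2 & 2 = 2. Stack: [2]
STORE_FAST t → t=2. Stack: []
LOAD_FAST i → push 2. Stack: [2]
LOAD_CONST → push 1. Stack: [2, 1]
BINARY_OP + → 2 + 1 = 3. Stack: [3]
STORE_FAST i → i=3. Stack: []
LOAD_FAST i → push 3. Stack: [3]
LOAD_CONST → push 3. Stack: [3, 3]
COMPARE_OP bool(<) → 3 vs 3 = False. Stack: [False]
POP_JUMP_IF_FALSE → pop False; jump. Stack: []
LOAD_FAST t → push 2. Stack: [2]
RETURN_VALUE → return 2.

2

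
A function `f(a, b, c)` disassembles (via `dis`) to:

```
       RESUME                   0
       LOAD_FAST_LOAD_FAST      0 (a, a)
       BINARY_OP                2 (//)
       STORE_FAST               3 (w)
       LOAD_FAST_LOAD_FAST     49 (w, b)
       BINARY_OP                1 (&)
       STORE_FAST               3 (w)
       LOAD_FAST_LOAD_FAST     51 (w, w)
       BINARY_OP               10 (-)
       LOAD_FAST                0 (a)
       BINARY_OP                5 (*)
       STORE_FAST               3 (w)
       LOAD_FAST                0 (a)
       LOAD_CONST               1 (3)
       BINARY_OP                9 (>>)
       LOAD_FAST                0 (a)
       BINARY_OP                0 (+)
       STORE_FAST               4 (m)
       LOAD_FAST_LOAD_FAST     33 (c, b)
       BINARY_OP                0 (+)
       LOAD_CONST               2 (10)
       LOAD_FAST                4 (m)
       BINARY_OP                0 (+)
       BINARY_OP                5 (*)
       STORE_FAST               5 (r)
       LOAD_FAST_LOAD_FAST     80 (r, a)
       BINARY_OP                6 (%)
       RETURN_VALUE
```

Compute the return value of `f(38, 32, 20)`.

6

LOAD_FAST_LOAD_FAST a,a → push 38,38. Stack: [38, 38]
BINARY_OP // → 38 // 38 = 1. Stack: [1]
STORE_FAST w → w=1. Stack: []
LOAD_FAST_LOAD_FAST w,b → push 1,32. Stack: [1, 32]
BINARY_OP & → 1 & 32 = 0. Stack: [0]
STORE_FAST w → w=0. Stack: []
LOAD_FAST_LOAD_FAST w,w → push 0,0. Stack: [0, 0]
BINARY_OP - → 0 - 0 = 0. Stack: [0]
LOAD_FAST a → push 38. Stack: [0, 38]
BINARY_OP * → 0 * 38 = 0. Stack: [0]
STORE_FAST w → w=0. Stack: []
LOAD_FAST a → push 38. Stack: [38]
LOAD_CONST → push 3. Stack: [38, 3]
BINARY_OP >> → 38 >> 3 = 4. Stack: [4]
LOAD_FAST a → push 38. Stack: [4, 38]
BINARY_OP + → 4 + 38 = 42. Stack: [42]
STORE_FAST m → m=42. Stack: []
LOAD_FAST_LOAD_FAST c,b → push 20,32. Stack: [20, 32]
BINARY_OP + → 20 + 32 = 52. Stack: [52]
LOAD_CONST → push 10. Stack: [52, 10]
LOAD_FAST m → push 42. Stack: [52, 10, 42]
BINARY_OP + → 10 + 42 = 52. Stack: [52, 52]
BINARY_OP * → 52 * 52 = 2704. Stack: [2704]
STORE_FAST r → r=2704. Stack: []
LOAD_FAST_LOAD_FAST r,a → push 2704,38. Stack: [2704, 38]
BINARY_OP % → 2704 % 38 = 6. Stack: [6]
RETURN_VALUE → return 6.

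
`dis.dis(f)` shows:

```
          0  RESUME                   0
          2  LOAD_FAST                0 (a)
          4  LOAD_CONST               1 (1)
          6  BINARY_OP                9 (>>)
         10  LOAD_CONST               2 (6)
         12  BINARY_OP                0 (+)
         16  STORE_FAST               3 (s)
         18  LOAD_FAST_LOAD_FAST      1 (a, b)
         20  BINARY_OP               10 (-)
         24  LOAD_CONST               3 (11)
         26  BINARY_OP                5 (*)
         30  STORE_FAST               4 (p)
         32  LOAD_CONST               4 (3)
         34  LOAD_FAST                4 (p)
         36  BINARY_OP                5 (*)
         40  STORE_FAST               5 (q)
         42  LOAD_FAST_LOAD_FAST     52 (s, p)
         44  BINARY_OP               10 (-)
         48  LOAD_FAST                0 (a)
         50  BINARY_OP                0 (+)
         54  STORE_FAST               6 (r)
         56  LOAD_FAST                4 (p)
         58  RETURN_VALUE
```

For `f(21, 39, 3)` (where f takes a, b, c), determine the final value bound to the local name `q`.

LOAD_FAST a → push 21. Stack: [21]
LOAD_CONST → push 1. Stack: [21, 1]
BINARY_OP >> → 21 >> 1 = 10. Stack: [10]
LOAD_CONST → push 6. Stack: [10, 6]
BINARY_OP + → 10 + 6 = 16. Stack: [16]
STORE_FAST s → s=16. Stack: []
LOAD_FAST_LOAD_FAST a,b → push 21,39. Stack: [21, 39]
BINARY_OP - → 21 - 39 = -18. Stack: [-18]
LOAD_CONST → push 11. Stack: [-18, 11]
BINARY_OP * → -18 * 11 = -198. Stack: [-198]
STORE_FAST p → p=-198. Stack: []
LOAD_CONST → push 3. Stack: [3]
LOAD_FAST p → push -198. Stack: [3, -198]
BINARY_OP * → 3 * -198 = -594. Stack: [-594]
STORE_FAST q → q=-594. Stack: []
LOAD_FAST_LOAD_FAST s,p → push 16,-198. Stack: [16, -198]
BINARY_OP - → 16 - -198 = 214. Stack: [214]
LOAD_FAST a → push 21. Stack: [214, 21]
BINARY_OP + → 214 + 21 = 235. Stack: [235]
STORE_FAST r → r=235. Stack: []
LOAD_FAST p → push -198. Stack: [-198]
RETURN_VALUE → return -198.

-594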